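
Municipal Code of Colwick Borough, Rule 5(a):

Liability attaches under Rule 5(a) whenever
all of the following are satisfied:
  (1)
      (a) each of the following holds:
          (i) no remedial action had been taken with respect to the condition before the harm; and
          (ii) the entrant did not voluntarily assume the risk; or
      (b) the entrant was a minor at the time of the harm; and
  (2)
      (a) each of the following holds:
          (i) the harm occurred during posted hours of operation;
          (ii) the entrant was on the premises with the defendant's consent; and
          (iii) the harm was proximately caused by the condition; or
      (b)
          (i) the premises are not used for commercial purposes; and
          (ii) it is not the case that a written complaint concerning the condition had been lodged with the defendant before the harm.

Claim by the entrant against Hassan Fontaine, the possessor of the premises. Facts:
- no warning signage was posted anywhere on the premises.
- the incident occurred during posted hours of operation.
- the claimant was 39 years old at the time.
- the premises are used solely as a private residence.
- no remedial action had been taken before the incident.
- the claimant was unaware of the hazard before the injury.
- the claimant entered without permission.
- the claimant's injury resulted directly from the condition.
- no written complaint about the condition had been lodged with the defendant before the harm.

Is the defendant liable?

Yes — liable.

(i) no remedial action — satisfied.
(ii) no assumed risk — met.
(a) = T AND T = true.
(b) entrant a minor — not satisfied.
(1): T OR F → true.
(i) during posted hours — satisfied.
(ii) consent to enter — not satisfied.
(iii) proximate cause — satisfied.
So (a) is not satisfied (T AND F AND T).
(i) not (commercial use) — holds.
(ii) not (complaint lodged) — satisfied.
(b) = T AND T = true.
(2): F OR T → true.
So Overall is satisfied (T AND T).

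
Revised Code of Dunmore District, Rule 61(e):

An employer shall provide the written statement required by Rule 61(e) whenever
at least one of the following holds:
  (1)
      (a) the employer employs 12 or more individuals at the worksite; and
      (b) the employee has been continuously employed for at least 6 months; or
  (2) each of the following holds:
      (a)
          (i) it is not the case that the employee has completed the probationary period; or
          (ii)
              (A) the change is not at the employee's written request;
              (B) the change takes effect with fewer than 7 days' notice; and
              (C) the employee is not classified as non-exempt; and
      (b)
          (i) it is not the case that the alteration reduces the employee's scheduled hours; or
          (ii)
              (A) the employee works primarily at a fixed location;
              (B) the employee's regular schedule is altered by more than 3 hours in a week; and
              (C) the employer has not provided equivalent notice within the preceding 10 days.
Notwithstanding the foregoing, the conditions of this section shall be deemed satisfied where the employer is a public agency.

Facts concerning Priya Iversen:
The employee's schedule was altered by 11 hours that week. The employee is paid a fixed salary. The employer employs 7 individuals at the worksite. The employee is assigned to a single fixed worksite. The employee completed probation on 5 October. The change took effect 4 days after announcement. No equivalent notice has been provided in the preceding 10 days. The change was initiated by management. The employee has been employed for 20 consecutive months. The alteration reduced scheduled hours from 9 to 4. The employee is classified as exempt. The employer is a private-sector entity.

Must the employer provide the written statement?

(a) ≥ 12 at site — not satisfied.
(b) tenure ≥ 6 mo. — holds.
So (1) is not satisfied (F AND T).
(i) not (past probation) — not satisfied.
(A) not employee-requested — holds.
(B) < 7 days' notice — met.
(C) not (non-exempt) — satisfied.
(ii) = T AND T AND T = true.
(a): F OR T → true.
(i) not (hours reduced) — not met.
(A) fixed location — holds.
(B) schedule shift > 3h — met.
(C) no recent notice — satisfied.
(ii) = T AND T AND T = true.
(b) = F OR T = true.
(2) = T AND T = true.
So Overall is satisfied (F OR T).
Exception (public agency) — not satisfied.
Result: main true OR exception false → true.

Yes — required.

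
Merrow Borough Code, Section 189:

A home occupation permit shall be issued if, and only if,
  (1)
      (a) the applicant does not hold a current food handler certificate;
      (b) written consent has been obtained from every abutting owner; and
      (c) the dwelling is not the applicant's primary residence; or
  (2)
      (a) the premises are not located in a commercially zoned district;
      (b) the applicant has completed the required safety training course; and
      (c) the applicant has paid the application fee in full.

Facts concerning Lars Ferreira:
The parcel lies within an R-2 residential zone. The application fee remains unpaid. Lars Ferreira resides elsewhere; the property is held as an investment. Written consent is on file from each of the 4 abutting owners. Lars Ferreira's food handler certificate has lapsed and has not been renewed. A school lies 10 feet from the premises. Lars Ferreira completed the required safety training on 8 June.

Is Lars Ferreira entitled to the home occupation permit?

(a) not (food handler cert.) — satisfied.
(b) all abutters consent — met.
(c) not (primary residence) — holds.
(1) = T AND T AND T = true.
(a) not (commercially zoned) — holds.
(b) safety training — holds.
(c) fee paid — fails.
(2): T AND T AND F → false.
Overall: T OR F → true.

Yes — granted.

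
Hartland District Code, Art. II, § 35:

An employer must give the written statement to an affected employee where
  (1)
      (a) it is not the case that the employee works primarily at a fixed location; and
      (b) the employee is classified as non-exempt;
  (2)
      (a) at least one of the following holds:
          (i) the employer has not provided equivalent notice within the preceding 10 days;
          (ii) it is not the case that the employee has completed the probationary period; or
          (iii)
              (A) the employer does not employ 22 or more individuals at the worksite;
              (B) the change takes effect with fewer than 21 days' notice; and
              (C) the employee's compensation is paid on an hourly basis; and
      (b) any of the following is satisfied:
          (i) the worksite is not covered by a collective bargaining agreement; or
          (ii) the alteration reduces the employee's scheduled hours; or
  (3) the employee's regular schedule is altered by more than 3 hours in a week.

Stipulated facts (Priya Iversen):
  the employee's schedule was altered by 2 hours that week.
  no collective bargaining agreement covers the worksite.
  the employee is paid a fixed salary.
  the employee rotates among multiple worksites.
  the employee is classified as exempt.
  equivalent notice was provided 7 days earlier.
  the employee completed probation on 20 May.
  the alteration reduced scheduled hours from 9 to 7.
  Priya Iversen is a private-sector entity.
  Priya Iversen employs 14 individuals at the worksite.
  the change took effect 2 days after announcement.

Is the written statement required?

(a) not (fixed location) — holds.
(b) non-exempt — not satisfied.
(1) = T AND F = false.
(i) no recent notice — not met.
(ii) not (past probation) — not satisfied.
(A) not (≥ 22 at site) — satisfied.
(B) < 21 days' notice — met.
(C) hourly-paid — not met.
(iii) = T AND T AND F = false.
So (a) is not satisfied (F OR F OR F).
(i) no CBA — satisfied.
(ii) hours reduced — met.
(b): T OR T → true.
So (2) is not satisfied (F AND T).
(3) schedule shift > 3h — not met.
So Overall is not satisfied (F OR F OR F).

No — not required.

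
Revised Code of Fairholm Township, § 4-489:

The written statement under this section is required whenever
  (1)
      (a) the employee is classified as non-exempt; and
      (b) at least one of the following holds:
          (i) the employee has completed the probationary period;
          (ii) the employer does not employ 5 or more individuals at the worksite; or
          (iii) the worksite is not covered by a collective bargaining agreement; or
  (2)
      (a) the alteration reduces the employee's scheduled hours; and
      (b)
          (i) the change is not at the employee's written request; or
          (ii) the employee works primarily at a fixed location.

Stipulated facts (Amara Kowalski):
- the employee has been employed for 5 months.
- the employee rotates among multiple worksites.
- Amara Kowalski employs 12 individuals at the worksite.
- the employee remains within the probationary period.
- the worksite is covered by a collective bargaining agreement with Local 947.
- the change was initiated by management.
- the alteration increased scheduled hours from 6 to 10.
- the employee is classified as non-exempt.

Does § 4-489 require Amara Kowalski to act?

(a) non-exempt — met.
(i) past probation — fails.
(ii) not (≥ 5 at site) — not met.
(iii) no CBA — not satisfied.
(b): F OR F OR F → false.
(1): T AND F → false.
(a) hours reduced — not met.
(i) not employee-requested — met.
(ii) fixed location — fails.
So (b) is satisfied (T OR F).
(2): F AND T → false.
Overall: F OR F → false.

No — not required.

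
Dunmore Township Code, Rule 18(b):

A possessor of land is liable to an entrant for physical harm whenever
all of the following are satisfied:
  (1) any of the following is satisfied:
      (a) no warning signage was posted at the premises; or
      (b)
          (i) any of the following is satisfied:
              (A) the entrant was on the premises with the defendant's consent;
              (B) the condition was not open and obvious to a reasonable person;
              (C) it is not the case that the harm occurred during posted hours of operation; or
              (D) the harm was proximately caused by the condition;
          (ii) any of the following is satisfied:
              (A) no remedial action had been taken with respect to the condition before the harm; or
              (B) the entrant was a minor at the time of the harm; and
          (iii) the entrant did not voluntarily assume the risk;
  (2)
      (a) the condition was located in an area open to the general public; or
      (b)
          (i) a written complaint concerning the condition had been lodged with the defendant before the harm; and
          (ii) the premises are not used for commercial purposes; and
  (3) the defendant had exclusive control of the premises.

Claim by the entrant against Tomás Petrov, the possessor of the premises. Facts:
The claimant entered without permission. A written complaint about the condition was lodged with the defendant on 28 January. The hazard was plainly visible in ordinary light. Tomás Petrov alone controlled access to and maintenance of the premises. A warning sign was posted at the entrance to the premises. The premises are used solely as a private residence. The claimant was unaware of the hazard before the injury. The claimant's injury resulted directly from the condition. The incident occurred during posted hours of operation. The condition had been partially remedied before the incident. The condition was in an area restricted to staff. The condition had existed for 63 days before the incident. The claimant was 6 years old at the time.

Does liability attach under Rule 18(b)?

Yes — liable.

(a) no signage posted — not satisfied.
(A) consent to enter — not met.
(B) not open/obvious — not met.
(C) not (during posted hours) — fails.
(D) proximate cause — holds.
(i): F OR F OR F OR T → true.
(A) no remedial action — not met.
(B) entrant a minor — met.
(ii): F OR T → true.
(iii) no assumed risk — met.
So (b) is satisfied (T AND T AND T).
(1): F OR T → true.
(a) public area — not satisfied.
(i) complaint lodged — holds.
(ii) not (commercial use) — met.
So (b) is satisfied (T AND T).
(2): F OR T → true.
(3) exclusive control — met.
Overall = T AND T AND T = true.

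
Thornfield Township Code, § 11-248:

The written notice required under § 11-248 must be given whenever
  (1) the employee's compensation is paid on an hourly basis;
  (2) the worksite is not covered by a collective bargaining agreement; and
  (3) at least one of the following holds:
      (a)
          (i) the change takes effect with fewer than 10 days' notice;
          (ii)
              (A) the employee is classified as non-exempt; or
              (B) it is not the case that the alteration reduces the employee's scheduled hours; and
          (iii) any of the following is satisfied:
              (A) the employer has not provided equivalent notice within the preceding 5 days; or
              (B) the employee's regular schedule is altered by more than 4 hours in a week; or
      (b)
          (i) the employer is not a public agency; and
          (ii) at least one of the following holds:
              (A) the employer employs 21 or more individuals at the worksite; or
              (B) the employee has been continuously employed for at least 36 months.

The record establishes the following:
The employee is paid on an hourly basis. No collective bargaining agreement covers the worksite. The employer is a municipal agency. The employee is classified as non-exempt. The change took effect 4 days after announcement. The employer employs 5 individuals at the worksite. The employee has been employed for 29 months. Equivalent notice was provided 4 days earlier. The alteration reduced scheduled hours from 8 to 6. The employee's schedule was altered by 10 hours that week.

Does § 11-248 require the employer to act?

(1) hourly-paid — satisfied.
(2) no CBA — satisfied.
(i) < 10 days' notice — satisfied.
(A) non-exempt — holds.
(B) not (hours reduced) — fails.
So (ii) is satisfied (T OR F).
(A) no recent notice — fails.
(B) schedule shift > 4h — holds.
So (iii) is satisfied (F OR T).
So (a) is satisfied (T AND T AND T).
(i) not (public agency) — not met.
(A) ≥ 21 at site — fails.
(B) tenure ≥ 36 mo. — not met.
So (ii) is not satisfied (F OR F).
So (b) is not satisfied (F AND F).
(3) = T OR F = true.
Overall: T AND T AND T → true.

Yes — required.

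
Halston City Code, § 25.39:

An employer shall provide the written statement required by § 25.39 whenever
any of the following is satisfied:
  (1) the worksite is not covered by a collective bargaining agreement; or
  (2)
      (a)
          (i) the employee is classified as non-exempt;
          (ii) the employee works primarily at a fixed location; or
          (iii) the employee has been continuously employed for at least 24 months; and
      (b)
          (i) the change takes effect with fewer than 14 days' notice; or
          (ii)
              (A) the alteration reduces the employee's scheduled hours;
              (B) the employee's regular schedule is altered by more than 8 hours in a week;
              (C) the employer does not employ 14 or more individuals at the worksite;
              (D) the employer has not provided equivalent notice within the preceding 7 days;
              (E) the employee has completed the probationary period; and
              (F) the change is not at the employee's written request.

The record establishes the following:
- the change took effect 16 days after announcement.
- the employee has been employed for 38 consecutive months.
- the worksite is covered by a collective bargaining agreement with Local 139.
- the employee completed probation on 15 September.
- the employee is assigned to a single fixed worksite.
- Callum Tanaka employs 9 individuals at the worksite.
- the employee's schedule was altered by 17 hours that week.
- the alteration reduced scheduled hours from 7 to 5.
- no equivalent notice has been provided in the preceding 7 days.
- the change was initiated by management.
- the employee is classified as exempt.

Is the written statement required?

Yes — required.

(1) no CBA — not met.
(i) non-exempt — fails.
(ii) fixed location — satisfied.
(iii) tenure ≥ 24 mo. — met.
(a) = F OR T OR T = true.
(i) < 14 days' notice — fails.
(A) hours reduced — holds.
(B) schedule shift > 8h — met.
(C) not (≥ 14 at site) — holds.
(D) no recent notice — met.
(E) past probation — met.
(F) not employee-requested — satisfied.
So (ii) is satisfied (T AND T AND T AND T AND T AND T).
(b) = F OR T = true.
So (2) is satisfied (T AND T).
Overall = F OR T = true.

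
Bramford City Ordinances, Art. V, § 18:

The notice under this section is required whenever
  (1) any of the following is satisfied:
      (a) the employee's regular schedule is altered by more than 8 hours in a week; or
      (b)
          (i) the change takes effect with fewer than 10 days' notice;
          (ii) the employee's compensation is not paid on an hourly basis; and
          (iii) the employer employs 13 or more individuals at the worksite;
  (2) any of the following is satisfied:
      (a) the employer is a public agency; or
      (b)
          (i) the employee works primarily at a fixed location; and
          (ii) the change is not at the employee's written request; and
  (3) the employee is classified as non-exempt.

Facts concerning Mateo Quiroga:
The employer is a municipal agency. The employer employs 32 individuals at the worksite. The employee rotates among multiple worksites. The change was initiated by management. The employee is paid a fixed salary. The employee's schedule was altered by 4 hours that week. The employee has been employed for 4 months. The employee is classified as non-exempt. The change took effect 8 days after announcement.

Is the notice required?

(a) schedule shift > 8h — not satisfied.
(i) < 10 days' notice — holds.
(ii) not (hourly-paid) — met.
(iii) ≥ 13 at site — holds.
(b): T AND T AND T → true.
(1): F OR T → true.
(a) public agency — met.
(i) fixed location — fails.
(ii) not employee-requested — satisfied.
(b): F AND T → false.
So (2) is satisfied (T OR F).
(3) non-exempt — satisfied.
Overall: T AND T AND T → true.

Yes — required.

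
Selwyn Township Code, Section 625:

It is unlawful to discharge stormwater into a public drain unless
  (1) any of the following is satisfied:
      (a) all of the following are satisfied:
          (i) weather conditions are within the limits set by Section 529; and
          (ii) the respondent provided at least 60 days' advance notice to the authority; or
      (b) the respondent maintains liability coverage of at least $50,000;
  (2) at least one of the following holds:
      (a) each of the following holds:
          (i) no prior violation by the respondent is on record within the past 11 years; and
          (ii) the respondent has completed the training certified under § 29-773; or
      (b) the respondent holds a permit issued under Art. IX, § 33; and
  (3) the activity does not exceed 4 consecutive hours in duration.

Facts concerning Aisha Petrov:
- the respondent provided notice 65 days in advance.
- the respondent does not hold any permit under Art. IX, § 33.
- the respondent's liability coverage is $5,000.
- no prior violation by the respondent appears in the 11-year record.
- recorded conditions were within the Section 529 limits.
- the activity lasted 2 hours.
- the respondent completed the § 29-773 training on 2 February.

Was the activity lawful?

Yes — lawful.

(i) weather ok — holds.
(ii) ≥60 days' notice — met.
So (a) is satisfied (T AND T).
(b) coverage ≥ $50,000 — not satisfied.
(1): T OR F → true.
(i) no prior violation — satisfied.
(ii) training certified — holds.
So (a) is satisfied (T AND T).
(b) holds permit — not met.
(2) = T OR F = true.
(3) ≤ 4 hrs duration — met.
Overall = T AND T AND T = true.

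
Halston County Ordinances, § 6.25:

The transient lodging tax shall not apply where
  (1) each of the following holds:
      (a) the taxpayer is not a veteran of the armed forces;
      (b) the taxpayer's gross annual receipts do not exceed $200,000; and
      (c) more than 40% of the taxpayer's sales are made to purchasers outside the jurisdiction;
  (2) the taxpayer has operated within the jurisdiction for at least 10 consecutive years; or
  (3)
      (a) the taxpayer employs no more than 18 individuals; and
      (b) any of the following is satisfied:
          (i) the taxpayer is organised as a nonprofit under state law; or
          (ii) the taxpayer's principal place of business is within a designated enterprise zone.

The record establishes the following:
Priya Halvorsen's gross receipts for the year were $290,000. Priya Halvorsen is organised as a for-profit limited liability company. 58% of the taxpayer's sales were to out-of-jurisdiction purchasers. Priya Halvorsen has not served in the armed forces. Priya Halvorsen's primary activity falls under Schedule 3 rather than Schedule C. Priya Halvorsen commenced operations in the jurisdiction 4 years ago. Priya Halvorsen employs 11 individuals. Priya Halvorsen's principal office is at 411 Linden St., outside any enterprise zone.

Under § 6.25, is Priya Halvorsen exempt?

(a) not (veteran) — holds.
(b) receipts ≤ $200,000 — not met.
(c) >40% out-of-jur. sales — satisfied.
(1): T AND F AND T → false.
(2) ≥ 10 yrs in jurisdiction — not satisfied.
(a) ≤ 18 employees — holds.
(i) nonprofit — not satisfied.
(ii) in enterprise zone — not met.
(b) = F OR F = false.
So (3) is not satisfied (T AND F).
Overall: F OR F OR F → false.

No — not exempt.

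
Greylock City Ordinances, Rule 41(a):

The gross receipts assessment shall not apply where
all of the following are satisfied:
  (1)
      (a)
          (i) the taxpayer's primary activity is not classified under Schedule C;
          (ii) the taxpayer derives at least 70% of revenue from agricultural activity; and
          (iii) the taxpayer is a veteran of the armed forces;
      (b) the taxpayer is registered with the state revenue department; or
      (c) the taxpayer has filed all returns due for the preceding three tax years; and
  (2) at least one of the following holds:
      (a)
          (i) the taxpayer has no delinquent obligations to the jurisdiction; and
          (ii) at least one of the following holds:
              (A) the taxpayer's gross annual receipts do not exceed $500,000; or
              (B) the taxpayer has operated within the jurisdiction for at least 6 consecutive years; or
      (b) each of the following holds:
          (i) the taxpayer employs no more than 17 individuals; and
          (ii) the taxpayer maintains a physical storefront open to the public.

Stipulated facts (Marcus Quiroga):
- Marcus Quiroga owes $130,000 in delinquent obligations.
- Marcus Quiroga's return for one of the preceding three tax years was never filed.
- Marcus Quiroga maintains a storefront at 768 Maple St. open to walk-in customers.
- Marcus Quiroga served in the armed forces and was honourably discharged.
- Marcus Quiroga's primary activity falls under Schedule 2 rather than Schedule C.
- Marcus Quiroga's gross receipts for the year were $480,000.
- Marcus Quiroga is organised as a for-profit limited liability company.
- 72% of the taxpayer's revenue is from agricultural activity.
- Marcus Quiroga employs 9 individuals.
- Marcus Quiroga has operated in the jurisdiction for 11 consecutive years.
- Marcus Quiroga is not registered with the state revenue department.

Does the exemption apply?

(i) not (Schedule C activity) — satisfied.
(ii) ≥70% agricultural — holds.
(iii) veteran — holds.
So (a) is satisfied (T AND T AND T).
(b) state-registered — not satisfied.
(c) returns current — fails.
(1): T OR F OR F → true.
(i) no delinquency — not met.
(A) receipts ≤ $500,000 — met.
(B) ≥ 6 yrs in jurisdiction — met.
So (ii) is satisfied (T OR T).
(a) = F AND T = false.
(i) ≤ 17 employees — satisfied.
(ii) has storefront — met.
(b): T AND T → true.
So (2) is satisfied (F OR T).
Overall = T AND T = true.

Yes — exempt.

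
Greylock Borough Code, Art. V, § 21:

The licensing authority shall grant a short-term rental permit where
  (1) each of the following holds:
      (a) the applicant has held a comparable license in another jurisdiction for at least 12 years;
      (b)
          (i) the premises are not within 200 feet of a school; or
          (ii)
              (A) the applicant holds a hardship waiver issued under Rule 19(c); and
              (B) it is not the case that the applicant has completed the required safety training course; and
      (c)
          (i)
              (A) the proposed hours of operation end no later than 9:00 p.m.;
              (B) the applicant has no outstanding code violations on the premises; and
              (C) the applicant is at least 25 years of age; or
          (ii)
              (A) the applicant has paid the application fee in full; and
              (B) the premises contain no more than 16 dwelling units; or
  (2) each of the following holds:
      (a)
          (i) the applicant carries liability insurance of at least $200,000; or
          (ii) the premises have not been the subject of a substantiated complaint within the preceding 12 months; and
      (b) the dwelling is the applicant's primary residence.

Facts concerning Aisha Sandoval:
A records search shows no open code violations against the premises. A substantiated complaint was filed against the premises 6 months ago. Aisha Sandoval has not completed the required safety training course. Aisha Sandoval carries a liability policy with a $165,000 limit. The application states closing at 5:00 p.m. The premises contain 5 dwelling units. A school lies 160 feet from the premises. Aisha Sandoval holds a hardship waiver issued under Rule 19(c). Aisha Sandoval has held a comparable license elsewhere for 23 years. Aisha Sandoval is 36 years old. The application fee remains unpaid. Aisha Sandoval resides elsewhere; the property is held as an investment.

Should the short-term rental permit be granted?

(a) prior license ≥ 12 yr — holds.
(i) ≥200 ft from school — fails.
(A) hardship waiver — holds.
(B) not (safety training) — met.
(ii): T AND T → true.
(b) = F OR T = true.
(A) closes by 9 p.m. — holds.
(B) no code violations — holds.
(C) age ≥ 25 — met.
(i): T AND T AND T → true.
(A) fee paid — not met.
(B) ≤ 16 units — satisfied.
(ii) = F AND T = false.
(c) = T OR F = true.
So (1) is satisfied (T AND T AND T).
(i) insurance ≥ $200,000 — not met.
(ii) no complaint in 12 mo. — not met.
(a) = F OR F = false.
(b) primary residence — not satisfied.
(2): F AND F → false.
Overall: T OR F → true.

Yes — granted.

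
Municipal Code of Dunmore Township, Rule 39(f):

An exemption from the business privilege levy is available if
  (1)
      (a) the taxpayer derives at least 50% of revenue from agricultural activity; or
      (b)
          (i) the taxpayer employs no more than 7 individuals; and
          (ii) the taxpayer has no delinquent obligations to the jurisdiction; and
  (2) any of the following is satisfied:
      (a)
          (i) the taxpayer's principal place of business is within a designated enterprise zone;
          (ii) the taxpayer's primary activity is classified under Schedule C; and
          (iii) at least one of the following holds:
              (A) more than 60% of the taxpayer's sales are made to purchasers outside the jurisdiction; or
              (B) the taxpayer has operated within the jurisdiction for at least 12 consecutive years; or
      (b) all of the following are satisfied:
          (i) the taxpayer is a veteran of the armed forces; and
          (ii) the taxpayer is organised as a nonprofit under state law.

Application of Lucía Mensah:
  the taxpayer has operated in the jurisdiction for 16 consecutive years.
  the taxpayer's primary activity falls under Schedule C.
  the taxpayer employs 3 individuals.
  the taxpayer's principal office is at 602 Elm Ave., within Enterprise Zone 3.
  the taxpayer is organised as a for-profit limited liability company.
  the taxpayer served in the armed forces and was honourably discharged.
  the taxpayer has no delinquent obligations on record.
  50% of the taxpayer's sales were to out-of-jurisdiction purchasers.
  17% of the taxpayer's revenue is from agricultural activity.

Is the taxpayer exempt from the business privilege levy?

Yes — exempt.

(a) ≥50% agricultural — not satisfied.
(i) ≤ 7 employees — satisfied.
(ii) no delinquency — holds.
(b) = T AND T = true.
(1): F OR T → true.
(i) in enterprise zone — holds.
(ii) Schedule C activity — holds.
(A) >60% out-of-jur. sales — fails.
(B) ≥ 12 yrs in jurisdiction — satisfied.
(iii) = F OR T = true.
(a) = T AND T AND T = true.
(i) veteran — satisfied.
(ii) nonprofit — fails.
(b) = T AND F = false.
(2): T OR F → true.
So Overall is satisfied (T AND T).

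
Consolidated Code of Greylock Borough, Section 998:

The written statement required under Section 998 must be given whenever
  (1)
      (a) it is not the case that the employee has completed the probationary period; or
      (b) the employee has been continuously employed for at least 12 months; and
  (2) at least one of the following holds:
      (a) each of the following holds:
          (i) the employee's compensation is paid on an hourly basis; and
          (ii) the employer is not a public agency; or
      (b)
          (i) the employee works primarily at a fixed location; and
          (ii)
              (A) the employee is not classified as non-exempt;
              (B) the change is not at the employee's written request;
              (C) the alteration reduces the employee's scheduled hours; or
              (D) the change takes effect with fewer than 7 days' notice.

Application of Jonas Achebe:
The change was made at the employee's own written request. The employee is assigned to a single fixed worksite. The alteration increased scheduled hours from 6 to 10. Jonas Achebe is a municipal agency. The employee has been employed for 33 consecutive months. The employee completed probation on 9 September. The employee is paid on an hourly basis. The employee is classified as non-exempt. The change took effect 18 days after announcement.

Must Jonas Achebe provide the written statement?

(a) not (past probation) — not satisfied.
(b) tenure ≥ 12 mo. — holds.
(1): F OR T → true.
(i) hourly-paid — holds.
(ii) not (public agency) — not met.
(a) = T AND F = false.
(i) fixed location — satisfied.
(A) not (non-exempt) — not met.
(B) not employee-requested — not met.
(C) hours reduced — fails.
(D) < 7 days' notice — fails.
So (ii) is not satisfied (F OR F OR F OR F).
(b): T AND F → false.
(2): F OR F → false.
Overall = T AND F = false.

No — not required.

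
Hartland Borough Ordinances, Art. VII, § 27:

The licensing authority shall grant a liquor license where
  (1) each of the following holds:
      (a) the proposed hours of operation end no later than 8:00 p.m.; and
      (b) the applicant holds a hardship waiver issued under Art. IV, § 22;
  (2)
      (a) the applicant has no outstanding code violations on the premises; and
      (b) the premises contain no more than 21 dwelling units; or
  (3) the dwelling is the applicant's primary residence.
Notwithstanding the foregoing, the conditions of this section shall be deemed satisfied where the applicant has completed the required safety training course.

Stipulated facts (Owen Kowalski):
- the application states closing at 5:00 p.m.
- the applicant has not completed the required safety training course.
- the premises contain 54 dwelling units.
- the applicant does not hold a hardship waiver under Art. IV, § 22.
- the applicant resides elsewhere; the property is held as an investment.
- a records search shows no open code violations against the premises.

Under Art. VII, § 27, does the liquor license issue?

(a) closes by 8 p.m. — met.
(b) hardship waiver — not met.
(1) = T AND F = false.
(a) no code violations — satisfied.
(b) ≤ 21 units — fails.
So (2) is not satisfied (T AND F).
(3) primary residence — not met.
So Overall is not satisfied (F OR F OR F).
Exception (safety training) — not satisfied.
Result: main false OR exception false → false.

No — denied.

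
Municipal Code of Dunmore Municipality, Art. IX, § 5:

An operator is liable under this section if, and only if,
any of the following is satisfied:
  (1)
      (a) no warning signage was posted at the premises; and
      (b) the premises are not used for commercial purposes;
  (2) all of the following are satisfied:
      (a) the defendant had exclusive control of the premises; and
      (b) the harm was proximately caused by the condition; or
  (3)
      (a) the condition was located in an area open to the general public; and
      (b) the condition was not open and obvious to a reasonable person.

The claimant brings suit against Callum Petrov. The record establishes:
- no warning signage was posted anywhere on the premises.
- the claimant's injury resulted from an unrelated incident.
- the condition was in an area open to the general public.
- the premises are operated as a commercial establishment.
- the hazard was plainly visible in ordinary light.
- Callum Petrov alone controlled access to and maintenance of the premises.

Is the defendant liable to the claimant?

No — not liable.

(a) no signage posted — satisfied.
(b) not (commercial use) — fails.
(1): T AND F → false.
(a) exclusive control — met.
(b) proximate cause — fails.
So (2) is not satisfied (T AND F).
(a) public area — holds.
(b) not open/obvious — not met.
(3): T AND F → false.
Overall = F OR F OR F = false.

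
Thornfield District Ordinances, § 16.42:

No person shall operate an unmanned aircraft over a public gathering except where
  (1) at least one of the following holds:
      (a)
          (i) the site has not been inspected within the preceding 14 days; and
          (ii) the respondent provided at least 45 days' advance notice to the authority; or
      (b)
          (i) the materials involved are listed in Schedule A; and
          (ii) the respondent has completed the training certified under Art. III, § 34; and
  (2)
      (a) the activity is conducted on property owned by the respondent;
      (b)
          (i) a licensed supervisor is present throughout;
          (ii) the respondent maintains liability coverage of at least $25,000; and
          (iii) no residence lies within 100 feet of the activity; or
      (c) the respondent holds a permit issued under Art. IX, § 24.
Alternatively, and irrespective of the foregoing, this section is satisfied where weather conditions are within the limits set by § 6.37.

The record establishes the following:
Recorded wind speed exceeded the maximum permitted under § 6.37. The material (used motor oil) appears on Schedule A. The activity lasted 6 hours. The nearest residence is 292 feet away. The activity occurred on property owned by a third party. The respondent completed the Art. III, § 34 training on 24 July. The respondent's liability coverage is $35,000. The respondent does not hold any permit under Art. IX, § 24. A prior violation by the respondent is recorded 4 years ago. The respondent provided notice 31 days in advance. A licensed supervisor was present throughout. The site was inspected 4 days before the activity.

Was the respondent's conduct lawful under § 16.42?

(i) not (site inspected) — not satisfied.
(ii) ≥45 days' notice — not met.
(a) = F AND F = false.
(i) Schedule A material — holds.
(ii) training certified — met.
(b) = T AND T = true.
(1) = F OR T = true.
(a) own property — not met.
(i) supervisor present — met.
(ii) coverage ≥ $25,000 — met.
(iii) no residence in 100 ft — holds.
(b) = T AND T AND T = true.
(c) holds permit — fails.
(2): F OR T OR F → true.
Overall = T AND T = true.
Exception (weather ok) — not satisfied.
Result: main true OR exception false → true.

Yes — lawful.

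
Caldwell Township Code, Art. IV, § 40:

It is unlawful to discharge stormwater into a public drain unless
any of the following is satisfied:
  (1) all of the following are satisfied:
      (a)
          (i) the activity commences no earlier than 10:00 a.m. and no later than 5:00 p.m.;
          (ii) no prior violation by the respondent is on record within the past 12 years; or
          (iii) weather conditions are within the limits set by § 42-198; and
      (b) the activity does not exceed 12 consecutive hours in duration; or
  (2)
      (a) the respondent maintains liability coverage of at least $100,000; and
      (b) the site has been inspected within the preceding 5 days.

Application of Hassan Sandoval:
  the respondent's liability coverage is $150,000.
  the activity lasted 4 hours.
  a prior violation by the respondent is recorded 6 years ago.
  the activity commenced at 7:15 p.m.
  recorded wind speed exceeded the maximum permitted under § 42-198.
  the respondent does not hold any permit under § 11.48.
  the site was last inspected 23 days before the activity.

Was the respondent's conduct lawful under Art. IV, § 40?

No — unlawful.

(i) start within hours — not satisfied.
(ii) no prior violation — not met.
(iii) weather ok — fails.
So (a) is not satisfied (F OR F OR F).
(b) ≤ 12 hrs duration — satisfied.
(1) = F AND T = false.
(a) coverage ≥ $100,000 — satisfied.
(b) site inspected — not satisfied.
(2) = T AND F = false.
So Overall is not satisfied (F OR F).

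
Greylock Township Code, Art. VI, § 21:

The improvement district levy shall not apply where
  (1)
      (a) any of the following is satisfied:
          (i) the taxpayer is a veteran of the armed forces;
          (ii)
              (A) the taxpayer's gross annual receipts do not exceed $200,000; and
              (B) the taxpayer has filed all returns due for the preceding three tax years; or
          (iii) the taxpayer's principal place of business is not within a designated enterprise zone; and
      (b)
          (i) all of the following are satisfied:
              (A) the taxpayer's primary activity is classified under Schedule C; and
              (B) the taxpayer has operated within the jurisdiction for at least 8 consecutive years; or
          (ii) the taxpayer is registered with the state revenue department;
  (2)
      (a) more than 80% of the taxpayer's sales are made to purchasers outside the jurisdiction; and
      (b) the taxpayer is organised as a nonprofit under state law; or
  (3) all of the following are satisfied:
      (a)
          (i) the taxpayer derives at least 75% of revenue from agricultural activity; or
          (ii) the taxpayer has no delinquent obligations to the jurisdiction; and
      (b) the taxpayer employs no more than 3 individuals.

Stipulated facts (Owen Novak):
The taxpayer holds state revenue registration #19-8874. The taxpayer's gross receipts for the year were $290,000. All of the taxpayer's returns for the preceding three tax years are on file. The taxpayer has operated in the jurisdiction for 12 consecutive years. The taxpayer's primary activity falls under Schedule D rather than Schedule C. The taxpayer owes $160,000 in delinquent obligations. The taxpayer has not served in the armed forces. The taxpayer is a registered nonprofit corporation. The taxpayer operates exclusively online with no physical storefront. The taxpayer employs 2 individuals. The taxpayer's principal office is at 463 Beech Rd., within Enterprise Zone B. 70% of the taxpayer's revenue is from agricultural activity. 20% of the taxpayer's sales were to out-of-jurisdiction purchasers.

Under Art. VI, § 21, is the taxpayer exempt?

No — not exempt.

(i) veteran — not met.
(A) receipts ≤ $200,000 — not met.
(B) returns current — holds.
(ii) = F AND T = false.
(iii) not (in enterprise zone) — fails.
(a): F OR F OR F → false.
(A) Schedule C activity — not met.
(B) ≥ 8 yrs in jurisdiction — satisfied.
(i): F AND T → false.
(ii) state-registered — satisfied.
So (b) is satisfied (F OR T).
So (1) is not satisfied (F AND T).
(a) >80% out-of-jur. sales — not met.
(b) nonprofit — holds.
(2) = F AND T = false.
(i) ≥75% agricultural — not met.
(ii) no delinquency — fails.
So (a) is not satisfied (F OR F).
(b) ≤ 3 employees — satisfied.
(3) = F AND T = false.
Overall: F OR F OR F → false.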